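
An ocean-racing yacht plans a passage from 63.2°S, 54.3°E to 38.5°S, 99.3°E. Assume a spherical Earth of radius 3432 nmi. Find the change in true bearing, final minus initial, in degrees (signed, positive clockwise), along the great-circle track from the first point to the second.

At departure: θ₁ = atan2(sin Δλ cos φ₂, cos φ₁ sin φ₂ − sin φ₁ cos φ₂ cos Δλ) = 68.92°
At arrival: θ₂ = atan2(sin Δλ cos φ₁, −cos φ₂ sin φ₁ + sin φ₂ cos φ₁ cos Δλ) = 32.52°
Δθ = θ₂ − θ₁ = -36.4°

-36.4°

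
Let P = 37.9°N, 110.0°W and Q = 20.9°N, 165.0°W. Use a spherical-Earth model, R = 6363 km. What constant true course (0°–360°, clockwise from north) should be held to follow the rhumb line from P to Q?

Δψ = ln[tan(π/4+φ₂/2)/tan(π/4+φ₁/2)] = -0.3426
Δλ = -0.9599 rad (taken the short way round)
course = atan2(Δλ, Δψ) = 250.36°

250.4°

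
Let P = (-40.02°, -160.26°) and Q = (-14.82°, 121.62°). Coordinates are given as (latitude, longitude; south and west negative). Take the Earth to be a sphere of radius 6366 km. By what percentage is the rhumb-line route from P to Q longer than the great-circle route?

2.0%

Great circle: σ = 1.2483 rad → d_gc = Rσ = 7947.0 km
Rhumb: Δφ = +0.4398, Δλ = -1.3635, Δψ = +0.5018, q = Δφ/Δψ = 0.8765 → d_rh = R√(Δφ²+q²Δλ²) = 8106.9 km
Excess = (8106.9 − 7947.0) / 7947.0 = 159.9 / 7947.0 = 2.01% ≈ 2.0%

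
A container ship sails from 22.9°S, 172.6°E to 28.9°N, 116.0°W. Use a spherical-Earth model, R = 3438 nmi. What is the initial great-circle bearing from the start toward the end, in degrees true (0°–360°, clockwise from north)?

N = sin Δλ·cos φ₂ = +0.8297;  D = cos φ₁ sin φ₂ − sin φ₁ cos φ₂ cos Δλ = +0.5539
initial course = atan2(N, D) = 56.28°

56.3°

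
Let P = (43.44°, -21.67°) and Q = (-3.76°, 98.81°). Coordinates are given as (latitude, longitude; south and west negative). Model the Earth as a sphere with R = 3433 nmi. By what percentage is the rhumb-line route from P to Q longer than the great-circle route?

4.0%

Great circle: σ = 1.9961 rad → d_gc = Rσ = 6852.6 nmi
Rhumb: Δφ = -0.8238, Δλ = +2.1028, Δψ = -0.9091, q = Δφ/Δψ = 0.9062 → d_rh = R√(Δφ²+q²Δλ²) = 7126.9 nmi
Excess = (7126.9 − 6852.6) / 6852.6 = 274.3 / 6852.6 = 4.00% ≈ 4.0%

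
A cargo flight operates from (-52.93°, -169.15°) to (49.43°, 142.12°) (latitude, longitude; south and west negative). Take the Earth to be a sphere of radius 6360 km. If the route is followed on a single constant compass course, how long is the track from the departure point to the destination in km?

Rhumb course C = atan2(Δλ, Δψ) with Δψ = ln[tan(π/4+φ₂/2)/tan(π/4+φ₁/2)] = +2.0881, Δλ = -0.8505 → C = 337.84°
d = R·|Δφ| / |cos C| = 6360·1.78652 / 0.92612 = 12269 km

12269 km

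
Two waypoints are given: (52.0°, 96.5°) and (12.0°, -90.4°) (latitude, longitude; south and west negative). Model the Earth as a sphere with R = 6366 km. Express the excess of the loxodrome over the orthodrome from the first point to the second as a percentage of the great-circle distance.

Great circle: σ = 2.0197 rad → d_gc = Rσ = 12857.6 km
Rhumb: Δφ = -0.6981, Δλ = +3.0212, Δψ = -0.8552, q = Δφ/Δψ = 0.8164 → d_rh = R√(Δφ²+q²Δλ²) = 16317.8 km
Excess = (16317.8 − 12857.6) / 12857.6 = 3460.2 / 12857.6 = 26.91% ≈ 26.9%

26.9%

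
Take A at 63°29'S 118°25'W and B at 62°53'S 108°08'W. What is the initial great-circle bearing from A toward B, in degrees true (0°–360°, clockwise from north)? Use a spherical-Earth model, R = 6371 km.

87.2°

N = sin Δλ·cos φ₂ = +0.0814;  D = cos φ₁ sin φ₂ − sin φ₁ cos φ₂ cos Δλ = +0.0039
initial course = atan2(N, D) = 87.24°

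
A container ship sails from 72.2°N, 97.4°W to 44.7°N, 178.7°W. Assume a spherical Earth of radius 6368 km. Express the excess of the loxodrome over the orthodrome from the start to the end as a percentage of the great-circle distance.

6.7%

Great circle: σ = 0.7918 rad → d_gc = Rσ = 5042.0 km
Rhumb: Δφ = -0.4800, Δλ = -1.4190, Δψ = -0.9801, q = Δφ/Δψ = 0.4897 → d_rh = R√(Δφ²+q²Δλ²) = 5377.9 km
Excess = (5377.9 − 5042.0) / 5042.0 = 335.9 / 5042.0 = 6.66% ≈ 6.7%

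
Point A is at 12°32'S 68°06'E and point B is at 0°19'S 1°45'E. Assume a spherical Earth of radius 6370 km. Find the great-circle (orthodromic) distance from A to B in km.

7435 km

Haversine: a = sin²(Δφ/2)+cos φ₁ cos φ₂ sin²(Δλ/2) = 0.30361;  σ = 2·atan2(√a,√(1−a))
σ = 66.872° → d = Rσ = 6370·1.16714 = 7435 km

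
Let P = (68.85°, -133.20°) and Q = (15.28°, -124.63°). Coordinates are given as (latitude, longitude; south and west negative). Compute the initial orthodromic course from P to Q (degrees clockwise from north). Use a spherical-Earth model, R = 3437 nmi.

169.7°

θ = atan2( sin Δλ·cos φ₂ ,  cos φ₁ sin φ₂ − sin φ₁ cos φ₂ cos Δλ )
  = atan2(+0.1437, -0.7945) = 169.74°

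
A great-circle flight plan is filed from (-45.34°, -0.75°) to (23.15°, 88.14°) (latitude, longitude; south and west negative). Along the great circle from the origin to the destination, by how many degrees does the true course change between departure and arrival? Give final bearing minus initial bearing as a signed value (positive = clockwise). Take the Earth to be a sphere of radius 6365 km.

-25.7°

Initial bearing θ₁ = atan2(sin Δλ cos φ₂, cos φ₁ sin φ₂ − sin φ₁ cos φ₂ cos Δλ) = 72.55°
Final bearing θ₂ = (initial bearing from the destination back to the start) + 180° = 46.82°
Δθ = θ₂ − θ₁ = -25.7°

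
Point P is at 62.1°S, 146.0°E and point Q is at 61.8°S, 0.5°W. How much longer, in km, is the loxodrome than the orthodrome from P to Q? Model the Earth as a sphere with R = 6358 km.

1705 km

Great circle: cos σ = sin φ₁ sin φ₂ + cos φ₁ cos φ₂ cos Δλ,  σ = 0.9342 rad → d_gc = 5939.5 km
Rhumb line: Δψ = +0.0111, q = Δφ/Δψ = 0.4702, d_rh = R√(Δφ²+q²Δλ²) = 7644.6 km
Excess = 7644.6 − 5939.5 = 1705.1 ≈ 1705 km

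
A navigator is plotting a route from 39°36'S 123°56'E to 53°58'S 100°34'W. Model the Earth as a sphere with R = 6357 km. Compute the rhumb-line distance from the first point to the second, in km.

Rhumb course C = atan2(Δλ, Δψ) with Δψ = ln[tan(π/4+φ₂/2)/tan(π/4+φ₁/2)] = -0.3694, Δλ = +2.3649 → C = 98.88°
d = R·|Δφ| / |cos C| = 6357·0.25075 / 0.15431 = 10330 km

10330 km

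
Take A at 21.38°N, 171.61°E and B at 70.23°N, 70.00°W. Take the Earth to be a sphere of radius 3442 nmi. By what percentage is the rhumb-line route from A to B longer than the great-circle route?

Great circle: σ = 1.3763 rad → d_gc = Rσ = 4737.1 nmi
Rhumb: Δφ = +0.8526, Δλ = +2.0663, Δψ = +1.3651, q = Δφ/Δψ = 0.6246 → d_rh = R√(Δφ²+q²Δλ²) = 5323.9 nmi
Excess = (5323.9 − 4737.1) / 4737.1 = 586.8 / 4737.1 = 12.39% ≈ 12.4%

12.4%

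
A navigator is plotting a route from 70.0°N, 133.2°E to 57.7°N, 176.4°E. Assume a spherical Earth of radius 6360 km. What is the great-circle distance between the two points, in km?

2436 km

cos σ = sin φ₁ sin φ₂ + cos φ₁ cos φ₂ cos Δλ
      = sin(70.00°)sin(57.70°) + cos(70.00°)cos(57.70°)cos(43.20°) = 0.9275
σ = 21.950° → d = Rσ = 6360·0.38310 = 2436 km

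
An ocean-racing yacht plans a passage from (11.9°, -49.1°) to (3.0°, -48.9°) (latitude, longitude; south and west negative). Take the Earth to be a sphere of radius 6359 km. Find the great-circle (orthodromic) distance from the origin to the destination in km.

988 km

cos σ = sin φ₁ sin φ₂ + cos φ₁ cos φ₂ cos Δλ
      = sin(11.90°)sin(3.00°) + cos(11.90°)cos(3.00°)cos(0.20°) = 0.9880
σ = 8.902° → d = Rσ = 6359·0.15537 = 988 km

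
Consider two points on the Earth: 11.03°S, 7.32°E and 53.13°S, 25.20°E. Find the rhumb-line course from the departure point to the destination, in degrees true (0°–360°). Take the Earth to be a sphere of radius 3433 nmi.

Δψ = ln[tan(π/4+φ₂/2)/tan(π/4+φ₁/2)] = -0.9049
Δλ = +0.3121 rad (taken the short way round)
course = atan2(Δλ, Δψ) = 160.97°

161.0°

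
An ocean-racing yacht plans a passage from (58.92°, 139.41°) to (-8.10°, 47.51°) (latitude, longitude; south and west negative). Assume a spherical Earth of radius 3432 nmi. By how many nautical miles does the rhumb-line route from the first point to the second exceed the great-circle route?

Great circle: cos σ = sin φ₁ sin φ₂ + cos φ₁ cos φ₂ cos Δλ,  σ = 1.7089 rad → d_gc = 5864.8 nmi
Rhumb line: Δψ = -1.4217, q = Δφ/Δψ = 0.8228, d_rh = R√(Δφ²+q²Δλ²) = 6052.2 nmi
Excess = 6052.2 − 5864.8 = 187.4 ≈ 187 nmi

187 nmi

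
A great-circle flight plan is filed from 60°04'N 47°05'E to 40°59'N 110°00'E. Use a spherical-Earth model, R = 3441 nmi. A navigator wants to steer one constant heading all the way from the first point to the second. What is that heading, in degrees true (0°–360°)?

Δψ = ln[tan(π/4+φ₂/2)/tan(π/4+φ₁/2)] = -0.5338
Δλ = +1.0981 rad (taken the short way round)
course = atan2(Δλ, Δψ) = 115.93°

115.9°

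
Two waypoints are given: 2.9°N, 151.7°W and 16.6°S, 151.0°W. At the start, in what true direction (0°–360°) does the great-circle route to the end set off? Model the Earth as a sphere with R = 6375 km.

θ = atan2( sin Δλ·cos φ₂ ,  cos φ₁ sin φ₂ − sin φ₁ cos φ₂ cos Δλ )
  = atan2(+0.0117, -0.3338) = 177.99°

178.0°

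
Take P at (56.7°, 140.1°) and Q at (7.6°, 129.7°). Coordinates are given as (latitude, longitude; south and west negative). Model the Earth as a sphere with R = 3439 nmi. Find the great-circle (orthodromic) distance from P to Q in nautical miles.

2988 nmi

Haversine: a = sin²(Δφ/2)+cos φ₁ cos φ₂ sin²(Δλ/2) = 0.17710;  σ = 2·atan2(√a,√(1−a))
σ = 49.774° → d = Rσ = 3439·0.86873 = 2988 nmi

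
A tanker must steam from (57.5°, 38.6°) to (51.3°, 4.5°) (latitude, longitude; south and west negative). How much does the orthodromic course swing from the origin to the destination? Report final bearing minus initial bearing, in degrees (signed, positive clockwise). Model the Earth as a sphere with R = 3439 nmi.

Initial bearing θ₁ = atan2(sin Δλ cos φ₂, cos φ₁ sin φ₂ − sin φ₁ cos φ₂ cos Δλ) = 267.17°
Final bearing θ₂ = (initial bearing from the destination back to the start) + 180° = 239.13°
Δθ = θ₂ − θ₁ = -28.0°

-28.0°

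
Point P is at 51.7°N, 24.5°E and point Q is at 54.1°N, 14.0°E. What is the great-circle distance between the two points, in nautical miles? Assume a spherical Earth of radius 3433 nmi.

405 nmi

cos σ = sin φ₁ sin φ₂ + cos φ₁ cos φ₂ cos Δλ
      = sin(51.70°)sin(54.10°) + cos(51.70°)cos(54.10°)cos(-10.50°) = 0.9930
σ = 6.765° → d = Rσ = 3433·0.11807 = 405 nmi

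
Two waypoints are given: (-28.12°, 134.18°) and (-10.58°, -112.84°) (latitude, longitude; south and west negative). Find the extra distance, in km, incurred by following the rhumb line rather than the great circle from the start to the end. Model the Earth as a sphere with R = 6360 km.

Great circle: cos σ = sin φ₁ sin φ₂ + cos φ₁ cos φ₂ cos Δλ,  σ = 1.8255 rad → d_gc = 11610.0 km
Rhumb line: Δψ = +0.3261, q = Δφ/Δψ = 0.9389, d_rh = R√(Δφ²+q²Δλ²) = 11934.8 km
Excess = 11934.8 − 11610.0 = 324.8 ≈ 325 km

325 km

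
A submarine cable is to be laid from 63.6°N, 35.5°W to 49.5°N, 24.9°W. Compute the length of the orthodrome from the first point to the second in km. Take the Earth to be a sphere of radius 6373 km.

cos σ = sin φ₁ sin φ₂ + cos φ₁ cos φ₂ cos Δλ
      = sin(63.60°)sin(49.50°) + cos(63.60°)cos(49.50°)cos(10.60°) = 0.9649
σ = 15.216° → d = Rσ = 6373·0.26557 = 1692 km

1692 km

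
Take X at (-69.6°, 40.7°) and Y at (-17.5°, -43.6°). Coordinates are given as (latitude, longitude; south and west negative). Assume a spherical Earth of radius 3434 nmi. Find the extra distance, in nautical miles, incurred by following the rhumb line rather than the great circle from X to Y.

Great circle: cos σ = sin φ₁ sin φ₂ + cos φ₁ cos φ₂ cos Δλ,  σ = 1.2505 rad → d_gc = 4294.2 nmi
Rhumb line: Δψ = +1.4049, q = Δφ/Δψ = 0.6472, d_rh = R√(Δφ²+q²Δλ²) = 4521.6 nmi
Excess = 4521.6 − 4294.2 = 227.4 ≈ 227 nmi

227 nmi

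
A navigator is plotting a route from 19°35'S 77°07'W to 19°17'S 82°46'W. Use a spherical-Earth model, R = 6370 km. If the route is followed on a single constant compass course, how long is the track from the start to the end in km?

Rhumb course C = atan2(Δλ, Δψ) with Δψ = ln[tan(π/4+φ₂/2)/tan(π/4+φ₁/2)] = +0.0056, Δλ = -0.0986 → C = 273.22°
d = R·|Δφ| / |cos C| = 6370·0.00524 / 0.05622 = 593 km

593 km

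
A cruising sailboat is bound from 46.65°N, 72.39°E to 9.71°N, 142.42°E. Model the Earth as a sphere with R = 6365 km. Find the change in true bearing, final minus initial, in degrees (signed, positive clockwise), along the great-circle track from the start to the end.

At departure: θ₁ = atan2(sin Δλ cos φ₂, cos φ₁ sin φ₂ − sin φ₁ cos φ₂ cos Δλ) = 97.93°
At arrival: θ₂ = atan2(sin Δλ cos φ₁, −cos φ₂ sin φ₁ + sin φ₂ cos φ₁ cos Δλ) = 136.39°
Δθ = θ₂ − θ₁ = +38.5°

+38.5°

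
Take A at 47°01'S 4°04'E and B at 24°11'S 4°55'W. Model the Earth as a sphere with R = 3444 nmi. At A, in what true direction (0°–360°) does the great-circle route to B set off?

θ = atan2( sin Δλ·cos φ₂ ,  cos φ₁ sin φ₂ − sin φ₁ cos φ₂ cos Δλ )
  = atan2(-0.1424, +0.3799) = 339.44°

339.4°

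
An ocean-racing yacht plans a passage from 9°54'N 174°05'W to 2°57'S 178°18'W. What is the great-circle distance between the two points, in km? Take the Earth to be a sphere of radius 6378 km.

1505 km

Haversine: a = sin²(Δφ/2)+cos φ₁ cos φ₂ sin²(Δλ/2) = 0.01385;  σ = 2·atan2(√a,√(1−a))
σ = 13.519° → d = Rσ = 6378·0.23595 = 1505 km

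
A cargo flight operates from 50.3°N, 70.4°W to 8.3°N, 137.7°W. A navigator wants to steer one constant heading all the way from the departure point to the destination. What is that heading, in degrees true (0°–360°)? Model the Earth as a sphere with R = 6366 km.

Meridional parts: M(φ₁)=+1.0189, M(φ₂)=+0.1454 → ΔM = -0.8735;  Δλ = -1.1746 rad
tan C = Δλ / ΔM = +1.3447 → C = 233.36°

233.4°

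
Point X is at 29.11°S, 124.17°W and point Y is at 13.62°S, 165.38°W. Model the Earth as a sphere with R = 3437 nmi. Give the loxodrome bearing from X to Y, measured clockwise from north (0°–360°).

292.1°

Meridional parts: M(φ₁)=-0.5314, M(φ₂)=-0.2400 → ΔM = +0.2915;  Δλ = -0.7193 rad
tan C = Δλ / ΔM = -2.4677 → C = 292.06°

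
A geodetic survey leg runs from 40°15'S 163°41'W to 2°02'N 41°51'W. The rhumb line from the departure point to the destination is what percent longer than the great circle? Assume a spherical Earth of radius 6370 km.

Great circle: σ = 2.0100 rad → d_gc = Rσ = 12803.8 km
Rhumb: Δφ = +0.7380, Δλ = +2.1264, Δψ = +0.8041, q = Δφ/Δψ = 0.9178 → d_rh = R√(Δφ²+q²Δλ²) = 13290.4 km
Excess = (13290.4 − 12803.8) / 12803.8 = 486.6 / 12803.8 = 3.80% ≈ 3.8%

3.8%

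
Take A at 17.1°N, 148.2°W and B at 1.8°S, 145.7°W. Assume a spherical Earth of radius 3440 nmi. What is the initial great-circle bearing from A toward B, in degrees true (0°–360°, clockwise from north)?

172.3°

N = sin Δλ·cos φ₂ = +0.0436;  D = cos φ₁ sin φ₂ − sin φ₁ cos φ₂ cos Δλ = -0.3236
initial course = atan2(N, D) = 172.33°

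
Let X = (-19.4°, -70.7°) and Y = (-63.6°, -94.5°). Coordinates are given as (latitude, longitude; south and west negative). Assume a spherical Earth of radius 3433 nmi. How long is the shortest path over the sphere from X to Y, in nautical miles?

2820 nmi

Haversine: a = sin²(Δφ/2)+cos φ₁ cos φ₂ sin²(Δλ/2) = 0.15938;  σ = 2·atan2(√a,√(1−a))
σ = 47.059° → d = Rσ = 3433·0.82133 = 2820 nmi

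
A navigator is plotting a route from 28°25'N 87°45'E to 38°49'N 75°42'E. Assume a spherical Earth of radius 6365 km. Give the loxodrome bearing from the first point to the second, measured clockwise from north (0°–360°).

Δψ = ln[tan(π/4+φ₂/2)/tan(π/4+φ₁/2)] = +0.2185
Δλ = -0.2103 rad (taken the short way round)
course = atan2(Δλ, Δψ) = 316.10°

316.1°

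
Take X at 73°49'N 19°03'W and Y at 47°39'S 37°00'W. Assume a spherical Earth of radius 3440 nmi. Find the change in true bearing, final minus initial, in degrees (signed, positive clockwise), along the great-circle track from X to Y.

-8.4°

At departure: θ₁ = atan2(sin Δλ cos φ₂, cos φ₁ sin φ₂ − sin φ₁ cos φ₂ cos Δλ) = 194.18°
At arrival: θ₂ = atan2(sin Δλ cos φ₁, −cos φ₂ sin φ₁ + sin φ₂ cos φ₁ cos Δλ) = 185.82°
Δθ = θ₂ − θ₁ = -8.4°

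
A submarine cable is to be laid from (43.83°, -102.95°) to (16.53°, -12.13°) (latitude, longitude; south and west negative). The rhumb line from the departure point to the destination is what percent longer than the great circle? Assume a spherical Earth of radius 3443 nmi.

Great circle: σ = 1.3825 rad → d_gc = Rσ = 4760.1 nmi
Rhumb: Δφ = -0.4765, Δλ = +1.5851, Δψ = -0.5602, q = Δφ/Δψ = 0.8506 → d_rh = R√(Δφ²+q²Δλ²) = 4923.3 nmi
Excess = (4923.3 − 4760.1) / 4760.1 = 163.2 / 4760.1 = 3.43% ≈ 3.4%

3.4%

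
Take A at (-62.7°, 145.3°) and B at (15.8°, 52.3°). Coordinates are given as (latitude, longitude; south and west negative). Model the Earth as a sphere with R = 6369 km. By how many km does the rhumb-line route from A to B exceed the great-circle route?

370 km

Great circle: cos σ = sin φ₁ sin φ₂ + cos φ₁ cos φ₂ cos Δλ,  σ = 1.8391 rad → d_gc = 11712.9 km
Rhumb line: Δψ = +1.6946, q = Δφ/Δψ = 0.8085, d_rh = R√(Δφ²+q²Δλ²) = 12083.0 km
Excess = 12083.0 − 11712.9 = 370.1 ≈ 370 km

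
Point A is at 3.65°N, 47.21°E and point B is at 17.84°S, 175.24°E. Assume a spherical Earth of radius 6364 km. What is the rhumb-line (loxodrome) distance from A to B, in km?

14228 km

Rhumb course C = atan2(Δλ, Δψ) with Δψ = ln[tan(π/4+φ₂/2)/tan(π/4+φ₁/2)] = -0.3803, Δλ = +2.2345 → C = 99.66°
d = R·|Δφ| / |cos C| = 6364·0.37507 / 0.16777 = 14228 km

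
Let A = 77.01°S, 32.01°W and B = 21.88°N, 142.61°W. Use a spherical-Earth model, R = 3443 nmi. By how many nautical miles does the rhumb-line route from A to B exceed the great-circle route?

474 nmi

Great circle: cos σ = sin φ₁ sin φ₂ + cos φ₁ cos φ₂ cos Δλ,  σ = 2.0225 rad → d_gc = 6963.5 nmi
Rhumb line: Δψ = +2.5644, q = Δφ/Δψ = 0.6730, d_rh = R√(Δφ²+q²Δλ²) = 7437.9 nmi
Excess = 7437.9 − 6963.5 = 474.4 ≈ 474 nmi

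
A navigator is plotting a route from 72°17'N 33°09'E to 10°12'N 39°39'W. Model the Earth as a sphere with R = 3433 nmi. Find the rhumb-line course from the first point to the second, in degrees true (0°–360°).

217.1°

Δψ = ln[tan(π/4+φ₂/2)/tan(π/4+φ₁/2)] = -1.6799
Δλ = -1.2706 rad (taken the short way round)
course = atan2(Δλ, Δψ) = 217.10°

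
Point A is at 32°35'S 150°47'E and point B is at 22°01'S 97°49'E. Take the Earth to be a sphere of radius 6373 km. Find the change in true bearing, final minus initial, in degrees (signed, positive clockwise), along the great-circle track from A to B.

+25.8°

At departure: θ₁ = atan2(sin Δλ cos φ₂, cos φ₁ sin φ₂ − sin φ₁ cos φ₂ cos Δλ) = 268.82°
At arrival: θ₂ = atan2(sin Δλ cos φ₁, −cos φ₂ sin φ₁ + sin φ₂ cos φ₁ cos Δλ) = 294.67°
Δθ = θ₂ − θ₁ = +25.8°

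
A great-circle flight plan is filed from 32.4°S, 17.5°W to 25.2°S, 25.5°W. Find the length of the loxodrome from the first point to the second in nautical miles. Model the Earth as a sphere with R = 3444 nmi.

Δψ = ln[tan(π/4+φ₂/2)/tan(π/4+φ₁/2)] = +0.1436;  Δφ = +0.1257 rad,  Δλ = -0.1396 rad
q = Δφ/Δψ = 0.8754
d = R·√(Δφ² + q²Δλ²) = 3444·0.17530 = 604 nmi

604 nmi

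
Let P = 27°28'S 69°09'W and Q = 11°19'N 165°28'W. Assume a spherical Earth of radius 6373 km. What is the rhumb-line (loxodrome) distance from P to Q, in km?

11254 km

Rhumb course C = atan2(Δλ, Δψ) with Δψ = ln[tan(π/4+φ₂/2)/tan(π/4+φ₁/2)] = +0.6977, Δλ = -1.6810 → C = 292.54°
d = R·|Δφ| / |cos C| = 6373·0.67690 / 0.38333 = 11254 km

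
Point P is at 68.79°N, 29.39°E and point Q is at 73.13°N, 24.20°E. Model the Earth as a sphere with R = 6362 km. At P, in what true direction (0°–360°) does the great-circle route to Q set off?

N = sin Δλ·cos φ₂ = -0.0263;  D = cos φ₁ sin φ₂ − sin φ₁ cos φ₂ cos Δλ = +0.0768
initial course = atan2(N, D) = 341.13°

341.1°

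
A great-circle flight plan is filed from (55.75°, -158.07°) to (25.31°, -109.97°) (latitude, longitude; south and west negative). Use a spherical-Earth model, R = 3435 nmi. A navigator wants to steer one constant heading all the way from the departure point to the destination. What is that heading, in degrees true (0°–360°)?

130.6°

Δψ = ln[tan(π/4+φ₂/2)/tan(π/4+φ₁/2)] = -0.7204
Δλ = +0.8395 rad (taken the short way round)
course = atan2(Δλ, Δψ) = 130.63°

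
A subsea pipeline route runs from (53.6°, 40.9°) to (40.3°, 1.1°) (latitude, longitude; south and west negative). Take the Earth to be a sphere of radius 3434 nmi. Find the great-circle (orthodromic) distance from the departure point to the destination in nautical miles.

Haversine: a = sin²(Δφ/2)+cos φ₁ cos φ₂ sin²(Δλ/2) = 0.06585;  σ = 2·atan2(√a,√(1−a))
σ = 29.737° → d = Rσ = 3434·0.51901 = 1782 nmi

1782 nmi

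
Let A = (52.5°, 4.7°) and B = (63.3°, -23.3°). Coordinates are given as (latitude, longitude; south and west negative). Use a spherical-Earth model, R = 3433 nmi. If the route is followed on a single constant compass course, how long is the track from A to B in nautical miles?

1095 nmi

Rhumb course C = atan2(Δλ, Δψ) with Δψ = ln[tan(π/4+φ₂/2)/tan(π/4+φ₁/2)] = +0.3580, Δλ = -0.4887 → C = 306.22°
d = R·|Δφ| / |cos C| = 3433·0.18850 / 0.59092 = 1095 nmi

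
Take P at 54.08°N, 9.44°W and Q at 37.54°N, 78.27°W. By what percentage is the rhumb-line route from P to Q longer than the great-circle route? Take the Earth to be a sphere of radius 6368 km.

3.4%

Great circle: σ = 0.8481 rad → d_gc = Rσ = 5400.5 km
Rhumb: Δφ = -0.2887, Δλ = -1.2013, Δψ = -0.4187, q = Δφ/Δψ = 0.6894 → d_rh = R√(Δφ²+q²Δλ²) = 5585.2 km
Excess = (5585.2 − 5400.5) / 5400.5 = 184.7 / 5400.5 = 3.42% ≈ 3.4%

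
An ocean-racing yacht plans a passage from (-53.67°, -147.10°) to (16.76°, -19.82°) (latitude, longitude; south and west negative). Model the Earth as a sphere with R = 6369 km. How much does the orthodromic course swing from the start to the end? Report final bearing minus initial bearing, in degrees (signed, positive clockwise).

Initial bearing θ₁ = atan2(sin Δλ cos φ₂, cos φ₁ sin φ₂ − sin φ₁ cos φ₂ cos Δλ) = 111.26°
Final bearing θ₂ = (initial bearing from the destination back to the start) + 180° = 35.21°
Δθ = θ₂ − θ₁ = -76.0°

-76.0°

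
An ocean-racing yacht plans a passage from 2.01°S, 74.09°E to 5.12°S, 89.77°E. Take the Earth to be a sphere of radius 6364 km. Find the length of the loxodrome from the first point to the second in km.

Rhumb course C = atan2(Δλ, Δψ) with Δψ = ln[tan(π/4+φ₂/2)/tan(π/4+φ₁/2)] = -0.0544, Δλ = +0.2737 → C = 101.24°
d = R·|Δφ| / |cos C| = 6364·0.05428 / 0.19494 = 1772 km

1772 km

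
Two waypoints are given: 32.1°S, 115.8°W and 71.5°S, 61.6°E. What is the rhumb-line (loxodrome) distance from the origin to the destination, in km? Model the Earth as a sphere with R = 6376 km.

Rhumb course C = atan2(Δλ, Δψ) with Δψ = ln[tan(π/4+φ₂/2)/tan(π/4+φ₁/2)] = -1.2228, Δλ = +3.0962 → C = 111.55°
d = R·|Δφ| / |cos C| = 6376·0.68766 / 0.36732 = 11937 km

11937 km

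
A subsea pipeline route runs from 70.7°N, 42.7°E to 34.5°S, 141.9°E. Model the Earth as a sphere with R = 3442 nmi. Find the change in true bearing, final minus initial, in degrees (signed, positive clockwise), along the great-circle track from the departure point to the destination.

At departure: θ₁ = atan2(sin Δλ cos φ₂, cos φ₁ sin φ₂ − sin φ₁ cos φ₂ cos Δλ) = 94.42°
At arrival: θ₂ = atan2(sin Δλ cos φ₁, −cos φ₂ sin φ₁ + sin φ₂ cos φ₁ cos Δλ) = 156.43°
Δθ = θ₂ − θ₁ = +62.0°

+62.0°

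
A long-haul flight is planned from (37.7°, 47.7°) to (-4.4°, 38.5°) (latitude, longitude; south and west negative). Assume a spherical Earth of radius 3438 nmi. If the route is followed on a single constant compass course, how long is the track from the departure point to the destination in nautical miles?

2578 nmi

Rhumb course C = atan2(Δλ, Δψ) with Δψ = ln[tan(π/4+φ₂/2)/tan(π/4+φ₁/2)] = -0.7882, Δλ = -0.1606 → C = 191.51°
d = R·|Δφ| / |cos C| = 3438·0.73478 / 0.97988 = 2578 nmi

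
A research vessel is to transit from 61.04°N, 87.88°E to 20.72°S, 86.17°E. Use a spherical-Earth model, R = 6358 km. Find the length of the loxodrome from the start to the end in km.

Δψ = ln[tan(π/4+φ₂/2)/tan(π/4+φ₁/2)] = -1.7236;  Δφ = -1.4270 rad,  Δλ = -0.0298 rad
q = Δφ/Δψ = 0.8279
d = R·√(Δφ² + q²Δλ²) = 6358·1.42720 = 9074 km

9074 km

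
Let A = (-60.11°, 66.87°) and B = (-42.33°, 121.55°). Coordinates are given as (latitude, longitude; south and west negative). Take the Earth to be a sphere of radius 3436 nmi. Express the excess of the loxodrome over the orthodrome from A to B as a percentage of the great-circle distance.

2.4%

Great circle: σ = 0.6488 rad → d_gc = Rσ = 2229.2 nmi
Rhumb: Δφ = +0.3103, Δλ = +0.9543, Δψ = +0.5039, q = Δφ/Δψ = 0.6159 → d_rh = R√(Δφ²+q²Δλ²) = 2283.7 nmi
Excess = (2283.7 − 2229.2) / 2229.2 = 54.5 / 2229.2 = 2.44% ≈ 2.4%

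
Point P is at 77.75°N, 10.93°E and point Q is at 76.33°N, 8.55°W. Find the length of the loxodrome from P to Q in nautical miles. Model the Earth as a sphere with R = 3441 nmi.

276 nmi

Δψ = ln[tan(π/4+φ₂/2)/tan(π/4+φ₁/2)] = -0.1106;  Δφ = -0.0248 rad,  Δλ = -0.3400 rad
q = Δφ/Δψ = 0.2240
d = R·√(Δφ² + q²Δλ²) = 3441·0.08010 = 276 nmi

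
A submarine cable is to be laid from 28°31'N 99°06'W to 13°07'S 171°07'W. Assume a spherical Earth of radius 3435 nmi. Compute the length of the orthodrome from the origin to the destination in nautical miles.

cos σ = sin φ₁ sin φ₂ + cos φ₁ cos φ₂ cos Δλ
      = sin(28.52°)sin(-13.12°) + cos(28.52°)cos(-13.12°)cos(-72.02°) = 0.1559
σ = 81.033° → d = Rσ = 3435·1.41429 = 4858 nmi

4858 nmi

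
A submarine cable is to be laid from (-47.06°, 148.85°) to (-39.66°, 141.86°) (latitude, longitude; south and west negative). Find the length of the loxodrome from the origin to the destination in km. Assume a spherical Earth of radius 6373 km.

Δψ = ln[tan(π/4+φ₂/2)/tan(π/4+φ₁/2)] = +0.1780;  Δφ = +0.1292 rad,  Δλ = -0.1220 rad
q = Δφ/Δψ = 0.7256
d = R·√(Δφ² + q²Δλ²) = 6373·0.15658 = 998 km

998 km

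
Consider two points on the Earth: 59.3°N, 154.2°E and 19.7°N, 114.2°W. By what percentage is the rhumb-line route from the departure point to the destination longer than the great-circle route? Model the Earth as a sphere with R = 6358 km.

Great circle: σ = 1.2907 rad → d_gc = Rσ = 8206.4 km
Rhumb: Δφ = -0.6912, Δλ = +1.5987, Δψ = -0.9420, q = Δφ/Δψ = 0.7337 → d_rh = R√(Δφ²+q²Δλ²) = 8656.4 km
Excess = (8656.4 − 8206.4) / 8206.4 = 450.0 / 8206.4 = 5.48% ≈ 5.5%

5.5%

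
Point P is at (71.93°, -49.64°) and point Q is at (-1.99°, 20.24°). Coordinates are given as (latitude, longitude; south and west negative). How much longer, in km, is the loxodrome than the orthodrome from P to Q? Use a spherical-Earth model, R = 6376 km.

Great circle: cos σ = sin φ₁ sin φ₂ + cos φ₁ cos φ₂ cos Δλ,  σ = 1.4971 rad → d_gc = 9545.6 km
Rhumb line: Δψ = -1.8735, q = Δφ/Δψ = 0.6886, d_rh = R√(Δφ²+q²Δλ²) = 9815.4 km
Excess = 9815.4 − 9545.6 = 269.8 ≈ 270 km

270 km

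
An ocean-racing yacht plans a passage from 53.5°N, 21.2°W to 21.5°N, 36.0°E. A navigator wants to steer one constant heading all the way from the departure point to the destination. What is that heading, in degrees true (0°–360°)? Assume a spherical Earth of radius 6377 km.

126.0°

Meridional parts: M(φ₁)=+1.1094, M(φ₂)=+0.3844 → ΔM = -0.7250;  Δλ = +0.9983 rad
tan C = Δλ / ΔM = -1.3769 → C = 125.99°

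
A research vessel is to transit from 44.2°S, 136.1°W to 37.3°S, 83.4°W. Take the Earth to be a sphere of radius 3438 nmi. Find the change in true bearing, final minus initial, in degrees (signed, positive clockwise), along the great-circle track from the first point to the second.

Initial bearing θ₁ = atan2(sin Δλ cos φ₂, cos φ₁ sin φ₂ − sin φ₁ cos φ₂ cos Δλ) = 98.84°
Final bearing θ₂ = (initial bearing from the destination back to the start) + 180° = 62.94°
Δθ = θ₂ − θ₁ = -35.9°

-35.9°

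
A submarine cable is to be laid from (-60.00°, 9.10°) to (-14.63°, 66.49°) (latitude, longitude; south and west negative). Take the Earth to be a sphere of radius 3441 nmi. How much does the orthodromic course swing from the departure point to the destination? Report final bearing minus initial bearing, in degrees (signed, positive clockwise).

At departure: θ₁ = atan2(sin Δλ cos φ₂, cos φ₁ sin φ₂ − sin φ₁ cos φ₂ cos Δλ) = 68.24°
At arrival: θ₂ = atan2(sin Δλ cos φ₁, −cos φ₂ sin φ₁ + sin φ₂ cos φ₁ cos Δλ) = 28.68°
Δθ = θ₂ − θ₁ = -39.6°

-39.6°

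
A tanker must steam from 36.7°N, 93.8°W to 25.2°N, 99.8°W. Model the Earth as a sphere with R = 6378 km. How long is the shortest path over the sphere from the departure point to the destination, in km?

1402 km

cos σ = sin φ₁ sin φ₂ + cos φ₁ cos φ₂ cos Δλ
      = sin(36.70°)sin(25.20°) + cos(36.70°)cos(25.20°)cos(-6.00°) = 0.9760
σ = 12.591° → d = Rσ = 6378·0.21976 = 1402 km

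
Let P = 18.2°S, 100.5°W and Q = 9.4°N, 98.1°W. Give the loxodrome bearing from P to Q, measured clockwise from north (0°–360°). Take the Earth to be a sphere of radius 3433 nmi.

4.9°

Δψ = ln[tan(π/4+φ₂/2)/tan(π/4+φ₁/2)] = +0.4879
Δλ = +0.0419 rad (taken the short way round)
course = atan2(Δλ, Δψ) = 4.91°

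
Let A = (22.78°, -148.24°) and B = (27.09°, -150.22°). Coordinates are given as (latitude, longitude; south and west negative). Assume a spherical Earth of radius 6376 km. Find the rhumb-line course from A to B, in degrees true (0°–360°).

337.4°

Δψ = ln[tan(π/4+φ₂/2)/tan(π/4+φ₁/2)] = +0.0830
Δλ = -0.0346 rad (taken the short way round)
course = atan2(Δλ, Δψ) = 337.39°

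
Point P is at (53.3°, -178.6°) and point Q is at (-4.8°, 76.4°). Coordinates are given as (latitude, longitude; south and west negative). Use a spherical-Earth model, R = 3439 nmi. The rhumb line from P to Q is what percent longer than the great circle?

Great circle: σ = 1.7939 rad → d_gc = Rσ = 6169.1 nmi
Rhumb: Δφ = -1.0140, Δλ = -1.8326, Δψ = -1.1874, q = Δφ/Δψ = 0.8540 → d_rh = R√(Δφ²+q²Δλ²) = 6413.0 nmi
Excess = (6413.0 − 6169.1) / 6169.1 = 243.9 / 6169.1 = 3.954% ≈ 4.0%

4.0%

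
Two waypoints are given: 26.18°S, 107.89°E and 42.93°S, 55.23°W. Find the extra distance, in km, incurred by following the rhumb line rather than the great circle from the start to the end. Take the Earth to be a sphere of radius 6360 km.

2807 km

Great circle: cos σ = sin φ₁ sin φ₂ + cos φ₁ cos φ₂ cos Δλ,  σ = 1.9053 rad → d_gc = 12117.5 km
Rhumb line: Δψ = -0.3575, q = Δφ/Δψ = 0.8178, d_rh = R√(Δφ²+q²Δλ²) = 14924.6 km
Excess = 14924.6 − 12117.5 = 2807.1 ≈ 2807 km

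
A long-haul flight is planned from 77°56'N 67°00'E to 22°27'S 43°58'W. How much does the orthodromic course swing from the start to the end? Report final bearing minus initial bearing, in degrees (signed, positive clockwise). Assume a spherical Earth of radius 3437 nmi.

-93.2°

Initial bearing θ₁ = atan2(sin Δλ cos φ₂, cos φ₁ sin φ₂ − sin φ₁ cos φ₂ cos Δλ) = 285.76°
Final bearing θ₂ = (initial bearing from the destination back to the start) + 180° = 192.57°
Δθ = θ₂ − θ₁ = -93.2°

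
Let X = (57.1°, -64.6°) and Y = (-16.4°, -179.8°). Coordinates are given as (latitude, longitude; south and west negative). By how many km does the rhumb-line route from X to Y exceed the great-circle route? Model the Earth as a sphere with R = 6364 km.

Great circle: cos σ = sin φ₁ sin φ₂ + cos φ₁ cos φ₂ cos Δλ,  σ = 2.0476 rad → d_gc = 13030.8 km
Rhumb line: Δψ = -1.5101, q = Δφ/Δψ = 0.8495, d_rh = R√(Δφ²+q²Δλ²) = 13594.1 km
Excess = 13594.1 − 13030.8 = 563.3 ≈ 563 km

563 km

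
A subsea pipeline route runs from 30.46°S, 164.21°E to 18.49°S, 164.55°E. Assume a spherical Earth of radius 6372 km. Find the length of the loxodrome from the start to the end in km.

1332 km

Δψ = ln[tan(π/4+φ₂/2)/tan(π/4+φ₁/2)] = +0.2301;  Δφ = +0.2089 rad,  Δλ = +0.0059 rad
q = Δφ/Δψ = 0.9078
d = R·√(Δφ² + q²Δλ²) = 6372·0.20899 = 1332 km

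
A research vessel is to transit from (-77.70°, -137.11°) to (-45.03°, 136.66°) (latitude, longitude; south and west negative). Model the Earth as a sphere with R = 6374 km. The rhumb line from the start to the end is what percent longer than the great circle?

7.8%

Great circle: σ = 0.7938 rad → d_gc = Rσ = 5059.7 km
Rhumb: Δφ = +0.5702, Δλ = -1.5050, Δψ = +1.3458, q = Δφ/Δψ = 0.4237 → d_rh = R√(Δφ²+q²Δλ²) = 5452.4 km
Excess = (5452.4 − 5059.7) / 5059.7 = 392.7 / 5059.7 = 7.76% ≈ 7.8%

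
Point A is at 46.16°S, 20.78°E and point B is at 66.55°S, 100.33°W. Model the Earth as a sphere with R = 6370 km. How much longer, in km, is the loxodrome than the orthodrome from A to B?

1056 km

Great circle: cos σ = sin φ₁ sin φ₂ + cos φ₁ cos φ₂ cos Δλ,  σ = 1.0248 rad → d_gc = 6527.8 km
Rhumb line: Δψ = -0.6621, q = Δφ/Δψ = 0.5375, d_rh = R√(Δφ²+q²Δλ²) = 7583.8 km
Excess = 7583.8 − 6527.8 = 1056.0 ≈ 1056 km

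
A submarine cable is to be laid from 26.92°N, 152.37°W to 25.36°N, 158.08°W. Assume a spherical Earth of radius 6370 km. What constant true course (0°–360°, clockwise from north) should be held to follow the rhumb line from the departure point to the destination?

253.1°

Δψ = ln[tan(π/4+φ₂/2)/tan(π/4+φ₁/2)] = -0.0303
Δλ = -0.0997 rad (taken the short way round)
course = atan2(Δλ, Δψ) = 253.07°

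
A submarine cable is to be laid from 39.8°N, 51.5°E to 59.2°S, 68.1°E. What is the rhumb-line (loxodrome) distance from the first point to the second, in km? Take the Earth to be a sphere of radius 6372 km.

11120 km

Rhumb course C = atan2(Δλ, Δψ) with Δψ = ln[tan(π/4+φ₂/2)/tan(π/4+φ₁/2)] = -2.0477, Δλ = +0.2897 → C = 171.95°
d = R·|Δφ| / |cos C| = 6372·1.72788 / 0.99014 = 11120 km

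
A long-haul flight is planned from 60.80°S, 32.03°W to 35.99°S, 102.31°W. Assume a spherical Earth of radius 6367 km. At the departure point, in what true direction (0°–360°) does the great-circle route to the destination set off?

N = sin Δλ·cos φ₂ = -0.7617;  D = cos φ₁ sin φ₂ − sin φ₁ cos φ₂ cos Δλ = -0.0484
initial course = atan2(N, D) = 266.37°

266.4°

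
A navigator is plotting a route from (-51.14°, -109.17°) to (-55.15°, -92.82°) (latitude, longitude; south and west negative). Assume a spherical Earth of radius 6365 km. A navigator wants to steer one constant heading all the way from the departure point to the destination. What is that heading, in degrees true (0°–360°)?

112.3°

Meridional parts: M(φ₁)=-1.0420, M(φ₂)=-1.1588 → ΔM = -0.1168;  Δλ = +0.2854 rad
tan C = Δλ / ΔM = -2.4433 → C = 112.26°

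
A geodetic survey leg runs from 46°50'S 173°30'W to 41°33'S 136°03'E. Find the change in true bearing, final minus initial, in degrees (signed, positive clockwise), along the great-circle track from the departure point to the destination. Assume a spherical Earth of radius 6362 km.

At departure: θ₁ = atan2(sin Δλ cos φ₂, cos φ₁ sin φ₂ − sin φ₁ cos φ₂ cos Δλ) = 259.57°
At arrival: θ₂ = atan2(sin Δλ cos φ₁, −cos φ₂ sin φ₁ + sin φ₂ cos φ₁ cos Δλ) = 295.97°
Δθ = θ₂ − θ₁ = +36.4°

+36.4°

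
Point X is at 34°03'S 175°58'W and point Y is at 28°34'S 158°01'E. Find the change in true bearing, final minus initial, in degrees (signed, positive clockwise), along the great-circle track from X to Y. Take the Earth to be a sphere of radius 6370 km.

At departure: θ₁ = atan2(sin Δλ cos φ₂, cos φ₁ sin φ₂ − sin φ₁ cos φ₂ cos Δλ) = 276.77°
At arrival: θ₂ = atan2(sin Δλ cos φ₁, −cos φ₂ sin φ₁ + sin φ₂ cos φ₁ cos Δλ) = 290.48°
Δθ = θ₂ − θ₁ = +13.7°

+13.7°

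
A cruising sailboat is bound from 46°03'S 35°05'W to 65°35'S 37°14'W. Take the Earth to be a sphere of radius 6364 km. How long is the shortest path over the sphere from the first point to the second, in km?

cos σ = sin φ₁ sin φ₂ + cos φ₁ cos φ₂ cos Δλ
      = sin(-46.05°)sin(-65.58°) + cos(-46.05°)cos(-65.58°)cos(-2.15°) = 0.9422
σ = 19.568° → d = Rσ = 6364·0.34152 = 2173 km

2173 km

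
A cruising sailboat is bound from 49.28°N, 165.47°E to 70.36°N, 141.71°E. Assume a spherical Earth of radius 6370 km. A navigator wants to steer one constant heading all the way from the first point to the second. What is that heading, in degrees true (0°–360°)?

331.5°

Δψ = ln[tan(π/4+φ₂/2)/tan(π/4+φ₁/2)] = +0.7627
Δλ = -0.4147 rad (taken the short way round)
course = atan2(Δλ, Δψ) = 331.47°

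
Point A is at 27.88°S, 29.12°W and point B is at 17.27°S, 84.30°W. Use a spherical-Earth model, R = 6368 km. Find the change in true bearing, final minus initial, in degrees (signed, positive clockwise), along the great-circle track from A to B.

Initial bearing θ₁ = atan2(sin Δλ cos φ₂, cos φ₁ sin φ₂ − sin φ₁ cos φ₂ cos Δλ) = 269.46°
Final bearing θ₂ = (initial bearing from the destination back to the start) + 180° = 292.24°
Δθ = θ₂ − θ₁ = +22.8°

+22.8°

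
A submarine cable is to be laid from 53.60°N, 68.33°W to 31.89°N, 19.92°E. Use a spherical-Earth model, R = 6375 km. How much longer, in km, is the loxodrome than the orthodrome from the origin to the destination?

Great circle: cos σ = sin φ₁ sin φ₂ + cos φ₁ cos φ₂ cos Δλ,  σ = 1.1145 rad → d_gc = 7105.1 km
Rhumb line: Δψ = -0.5246, q = Δφ/Δψ = 0.7223, d_rh = R√(Δφ²+q²Δλ²) = 7492.5 km
Excess = 7492.5 − 7105.1 = 387.4 ≈ 387 km

387 km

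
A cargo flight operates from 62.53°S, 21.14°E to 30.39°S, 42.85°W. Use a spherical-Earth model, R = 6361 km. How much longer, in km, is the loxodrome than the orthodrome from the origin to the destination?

Great circle: cos σ = sin φ₁ sin φ₂ + cos φ₁ cos φ₂ cos Δλ,  σ = 0.8978 rad → d_gc = 5710.85 km
Rhumb line: Δψ = +0.8517, q = Δφ/Δψ = 0.6586, d_rh = R√(Δφ²+q²Δλ²) = 5884.37 km
Excess = 5884.37 − 5710.85 = 173.52 ≈ 174 km

174 km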